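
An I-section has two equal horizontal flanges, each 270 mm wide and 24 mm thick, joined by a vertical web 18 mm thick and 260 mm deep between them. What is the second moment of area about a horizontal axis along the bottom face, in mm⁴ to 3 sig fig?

I_base ≈ 7.07 × 10⁸ mm⁴

Treat the section as a set of non-overlapping primitives; coordinates are from the bounding-box lower-left.
Bottom flange: 270 × 24, A = 6 480 mm², y = 12 mm, Ī = 311 040 mm⁴.
Web: 18 × 260, A = 4 680 mm², y = 154 mm, Ī = 26 364 000 mm⁴.
Top flange: 270 × 24, A = 6 480 mm², y = 296 mm, Ī = 311 040 mm⁴.
Transfer each piece to the base of the section using Ī + A·d² with d = y − 0:
  bottom flange: d = 12 mm → contributes +1 244 160 mm⁴
  web: d = 154 mm → contributes +137 354 880 mm⁴
  top flange: d = 296 mm → contributes +568 062 720 mm⁴
Total I = 706 661 760 mm⁴.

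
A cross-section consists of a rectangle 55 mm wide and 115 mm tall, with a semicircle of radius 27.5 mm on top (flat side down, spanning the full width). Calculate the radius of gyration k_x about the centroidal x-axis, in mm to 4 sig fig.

Split into non-overlapping primitives; take the origin at the lower-left of the bounding box.
Rectangular body: 55 × 115, A = 6 325 mm², y = 57.5 mm, Ī = 6 970 677 mm⁴.
Semicircular cap: semicircle r = 27.5, A = 1187.91 mm², y = 126.671 mm, Ī = 62771.5 mm⁴.
Centroid: ȳ = ΣA·y / ΣA = 68.4371 mm.
Transfer each piece to the centroidal x-axis using Ī + A·d² with d = y − 68.4371:
  rectangular body: d = -10.9371 mm → contributes +7 727 278 mm⁴
  semicircular cap: d = 58.2342 mm → contributes +4 091 259 mm⁴
Total I = 11 818 537 mm⁴.
Radius of gyration: k = √(I/A) = √(11 818 537 / 7512.91) = 39.6623 mm.

k_x ≈ 39.66 mm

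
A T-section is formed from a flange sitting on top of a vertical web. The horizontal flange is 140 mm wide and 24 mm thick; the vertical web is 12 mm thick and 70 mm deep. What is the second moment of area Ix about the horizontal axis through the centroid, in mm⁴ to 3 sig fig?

Treat the section as a set of non-overlapping primitives; coordinates are from the bounding-box lower-left.
Flange: 140 × 24, A = 3 360 mm², y = 82 mm, Ī = 161 280 mm⁴.
Web: 12 × 70, A = 840 mm², y = 35 mm, Ī = 343 000 mm⁴.
Centroid: ȳ = ΣA·y / ΣA = 72.6 mm.
Transfer each piece to the horizontal axis through the centroid using Ī + A·d² with d = y − 72.6:
  flange: d = 9.4 mm → contributes +458 170 mm⁴
  web: d = -37.6 mm → contributes +1 530 558 mm⁴
Total I = 1 988 728 mm⁴.

Ix ≈ 1.99 × 10⁶ mm⁴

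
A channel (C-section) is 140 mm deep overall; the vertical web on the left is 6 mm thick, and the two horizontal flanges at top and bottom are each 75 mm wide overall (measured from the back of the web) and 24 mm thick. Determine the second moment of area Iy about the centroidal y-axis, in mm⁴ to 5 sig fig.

Split into non-overlapping primitives; take the origin at the lower-left of the bounding box.
Web: 6 × 140, A = 840 mm², x = 3 mm, Ī = 2 520 mm⁴.
Top flange (beyond web): 69 × 24, A = 1 656 mm², x = 40.5 mm, Ī = 657 018 mm⁴.
Bottom flange (beyond web): 69 × 24, A = 1 656 mm², x = 40.5 mm, Ī = 657 018 mm⁴.
Centroid: x̄ = ΣA·x / ΣA = 32.91329 mm.
Transfer each piece to the centroidal y-axis using Ī + A·d² with d = x − 32.91329:
  web: d = -29.91329 mm → contributes +754156.4 mm⁴
  top flange (beyond web): d = 7.586705 mm → contributes +752334.2 mm⁴
  bottom flange (beyond web): d = 7.586705 mm → contributes +752334.2 mm⁴
Total I = 2 258 825 mm⁴.

Iy ≈ 2.2588 × 10⁶ mm⁴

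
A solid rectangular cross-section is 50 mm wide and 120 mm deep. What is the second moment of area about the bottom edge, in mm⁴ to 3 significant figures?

I_base ≈ 2.88 × 10⁷ mm⁴

The section: 50 × 120, A = 6 000 mm², y = 60 mm, Ī = 7 200 000 mm⁴.
Transfer it to a horizontal axis along the bottom face using Ī + A·d² with d = y − 0:
  the section: d = 60 mm → contributes +28 800 000 mm⁴
Total I = 28 800 000 mm⁴.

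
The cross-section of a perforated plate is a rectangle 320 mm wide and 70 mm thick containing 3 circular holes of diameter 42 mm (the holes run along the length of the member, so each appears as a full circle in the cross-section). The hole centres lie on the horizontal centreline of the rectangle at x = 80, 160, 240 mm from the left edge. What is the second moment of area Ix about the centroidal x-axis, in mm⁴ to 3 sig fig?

Ix ≈ 8.69 × 10⁶ mm⁴

Split into non-overlapping primitives; take the origin at the lower-left of the bounding box.
Plate: 320 × 70, A = 22 400 mm², y = 35 mm, Ī = 9 146 667 mm⁴.
Hole 1 (subtracted): ⌀42, A = 1385.4 mm², y = 35 mm, Ī = 152 745 mm⁴.
Hole 2 (subtracted): ⌀42, A = 1385.4 mm², y = 35 mm, Ī = 152 745 mm⁴.
Hole 3 (subtracted): ⌀42, A = 1385.4 mm², y = 35 mm, Ī = 152 745 mm⁴.
By symmetry the centroid is at mid-height, ȳ = 35 mm.
All pieces are centred on the centroidal x-axis, so I = ΣĪ (holes subtracted) = 8 688 432 mm⁴.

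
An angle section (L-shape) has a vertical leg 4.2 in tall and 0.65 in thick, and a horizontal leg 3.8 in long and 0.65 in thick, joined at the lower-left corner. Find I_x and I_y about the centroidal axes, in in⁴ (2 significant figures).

I_x ≈ 7.8 in⁴, I_y ≈ 6.0 in⁴

Treat the section as a set of non-overlapping primitives; coordinates are from the bounding-box lower-left.
Vertical leg: 0.65 × 4.2, A = 2.73 in², y = 2.1 in, Ī = 4.013 in⁴.
Horizontal leg (remainder): 3.15 × 0.65, A = 2.048 in², y = 0.325 in, Ī = 0.07209 in⁴.
Centroid: ȳ = ΣA·y / ΣA = 1.339 in.
Transfer each piece to the centroidal x-axis using Ī + A·d² with d = y − 1.339:
  vertical leg: d = 0.7607 in → contributes +5.593 in⁴
  horizontal leg (remainder): d = -1.014 in → contributes +2.179 in⁴
Total I = 7.771 in⁴.
For the y-axis: x̄ = 1.139 in.
Repeating about the centroidal y-axis gives I_y = 6.013 in⁴.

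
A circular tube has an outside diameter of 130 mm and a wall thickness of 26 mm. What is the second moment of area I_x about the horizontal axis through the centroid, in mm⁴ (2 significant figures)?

Split into non-overlapping primitives; take the origin at the lower-left of the bounding box.
Outer circle: ⌀130, A = 13 273 mm², y = 65 mm, Ī = 14 019 848 mm⁴.
Bore (subtracted): ⌀78, A = 4 778 mm², y = 65 mm, Ī = 1 816 972 mm⁴.
By symmetry the centroid is at mid-height, ȳ = 65 mm.
All pieces are centred on the horizontal axis through the centroid, so I = ΣĪ (holes subtracted) = 12 202 876 mm⁴.

I_x ≈ 1.2 × 10⁷ mm⁴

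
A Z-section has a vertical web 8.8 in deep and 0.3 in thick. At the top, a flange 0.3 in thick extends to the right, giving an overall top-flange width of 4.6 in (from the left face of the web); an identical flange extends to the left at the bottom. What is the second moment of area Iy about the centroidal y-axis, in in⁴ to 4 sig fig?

Iy ≈ 17.64 in⁴

Decompose the section into non-overlapping parts with the origin at the bottom-left of its bounding rectangle.
Web: 0.3 × 8.8, A = 2.64 in², x = 4.45 in, Ī = 0.0198 in⁴.
Top flange (beyond web): 4.3 × 0.3, A = 1.29 in², x = 6.75 in, Ī = 1.98768 in⁴.
Bottom flange (beyond web): 4.3 × 0.3, A = 1.29 in², x = 2.15 in, Ī = 1.98768 in⁴.
Centroid: x̄ = ΣA·x / ΣA = 4.45 in.
Transfer each piece to the centroidal y-axis using Ī + A·d² with d = x − 4.45:
  web: d = 0 in → contributes +0.0198 in⁴
  top flange (beyond web): d = 2.3 in → contributes +8.81178 in⁴
  bottom flange (beyond web): d = -2.3 in → contributes +8.81178 in⁴
Total I = 17.6434 in⁴.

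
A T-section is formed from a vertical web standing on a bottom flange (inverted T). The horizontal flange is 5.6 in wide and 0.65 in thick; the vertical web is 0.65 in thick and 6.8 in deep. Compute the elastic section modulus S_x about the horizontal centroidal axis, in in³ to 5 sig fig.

S_x ≈ 8.8263 in³

Treat the section as a set of non-overlapping primitives; coordinates are from the bounding-box lower-left.
Flange: 5.6 × 0.65, A = 3.64 in², y = 0.325 in, Ī = 0.1281583 in⁴.
Web: 0.65 × 6.8, A = 4.42 in², y = 4.05 in, Ī = 17.03173 in⁴.
Centroid: ȳ = ΣA·y / ΣA = 2.367742 in.
Transfer each piece to the horizontal centroidal axis using Ī + A·d² with d = y − 2.367742:
  flange: d = -2.042742 in → contributes +15.31713 in⁴
  web: d = 1.682258 in → contributes +29.5403 in⁴
Total I = 44.85743 in⁴.
Extreme fibre distance c = 5.082258 in; S = I/c = 8.826279 in³.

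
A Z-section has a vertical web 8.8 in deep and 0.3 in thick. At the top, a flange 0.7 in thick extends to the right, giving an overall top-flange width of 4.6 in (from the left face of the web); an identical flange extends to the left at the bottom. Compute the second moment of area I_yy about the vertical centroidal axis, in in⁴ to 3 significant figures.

Split into non-overlapping primitives; take the origin at the lower-left of the bounding box.
Web: 0.3 × 8.8, A = 2.64 in², x = 4.45 in, Ī = 0.0198 in⁴.
Top flange (beyond web): 4.3 × 0.7, A = 3.01 in², x = 6.75 in, Ī = 4.6379 in⁴.
Bottom flange (beyond web): 4.3 × 0.7, A = 3.01 in², x = 2.15 in, Ī = 4.6379 in⁴.
Centroid: x̄ = ΣA·x / ΣA = 4.45 in.
Transfer each piece to the vertical centroidal axis using Ī + A·d² with d = x − 4.45:
  web: d = 0 in → contributes +0.0198 in⁴
  top flange (beyond web): d = 2.3 in → contributes +20.561 in⁴
  bottom flange (beyond web): d = -2.3 in → contributes +20.561 in⁴
Total I = 41.141 in⁴.

I_yy ≈ 41.1 in⁴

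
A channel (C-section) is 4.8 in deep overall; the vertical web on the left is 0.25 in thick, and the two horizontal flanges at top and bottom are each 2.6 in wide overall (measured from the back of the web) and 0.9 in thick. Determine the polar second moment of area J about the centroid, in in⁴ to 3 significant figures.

J ≈ 22.2 in⁴

Break the section into simple shapes (no overlaps), measuring from the bottom-left corner of the bounding box.
Web: 0.25 × 4.8, A = 1.2 in², y = 2.4 in, Ī = 2.304 in⁴.
Top flange (beyond web): 2.35 × 0.9, A = 2.115 in², y = 4.35 in, Ī = 0.14276 in⁴.
Bottom flange (beyond web): 2.35 × 0.9, A = 2.115 in², y = 0.45 in, Ī = 0.14276 in⁴.
By symmetry the centroid is at mid-height, ȳ = 2.4 in.
Transfer each piece to the centroidal x-axis using Ī + A·d² with d = y − 2.4:
  web: d = 0 in → contributes +2.304 in⁴
  top flange (beyond web): d = 1.95 in → contributes +8.1851 in⁴
  bottom flange (beyond web): d = -1.95 in → contributes +8.1851 in⁴
Total I = 18.674 in⁴.
For the y-axis: x̄ = 1.1377 in.
Repeating about the centroidal y-axis gives I_y = 3.5328 in⁴.
Polar second moment: J = I_x + I_y = 22.207 in⁴.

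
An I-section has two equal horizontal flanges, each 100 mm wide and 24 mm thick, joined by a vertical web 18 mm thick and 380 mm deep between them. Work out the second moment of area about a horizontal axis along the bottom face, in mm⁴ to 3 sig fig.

I_base ≈ 8.11 × 10⁸ mm⁴

Decompose the section into non-overlapping parts with the origin at the bottom-left of its bounding rectangle.
Bottom flange: 100 × 24, A = 2 400 mm², y = 12 mm, Ī = 115 200 mm⁴.
Web: 18 × 380, A = 6 840 mm², y = 214 mm, Ī = 82 308 000 mm⁴.
Top flange: 100 × 24, A = 2 400 mm², y = 416 mm, Ī = 115 200 mm⁴.
Transfer each piece to a horizontal axis along the bottom face using Ī + A·d² with d = y − 0:
  bottom flange: d = 12 mm → contributes +460 800 mm⁴
  web: d = 214 mm → contributes +395 552 640 mm⁴
  top flange: d = 416 mm → contributes +415 449 600 mm⁴
Total I = 811 463 040 mm⁴.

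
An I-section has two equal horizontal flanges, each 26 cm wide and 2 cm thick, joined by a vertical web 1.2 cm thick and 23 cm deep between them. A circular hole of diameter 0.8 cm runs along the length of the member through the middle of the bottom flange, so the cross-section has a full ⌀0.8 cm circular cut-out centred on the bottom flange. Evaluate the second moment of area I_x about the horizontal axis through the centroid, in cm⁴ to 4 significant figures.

Treat the section as a set of non-overlapping primitives; coordinates are from the bounding-box lower-left.
Bottom flange: 26 × 2, A = 52 cm², y = 1 cm, Ī = 17.3333 cm⁴.
Web: 1.2 × 23, A = 27.6 cm², y = 13.5 cm, Ī = 1216.7 cm⁴.
Top flange: 26 × 2, A = 52 cm², y = 26 cm, Ī = 17.3333 cm⁴.
Hole (subtracted): ⌀0.8, A = 0.502655 cm², y = 1 cm, Ī = 0.0201062 cm⁴.
Centroid: ȳ = ΣA·y / ΣA = 13.5479 cm.
Transfer each piece to the horizontal axis through the centroid using Ī + A·d² with d = y − 13.5479:
  bottom flange: d = -12.5479 cm → contributes +8204.76 cm⁴
  web: d = -0.0479276 cm → contributes +1216.76 cm⁴
  top flange: d = 12.4521 cm → contributes +8080.15 cm⁴
  hole: d = -12.5479 cm → contributes −79.1634 cm⁴
Total I = 17422.5 cm⁴.

I_x ≈ 1.742 × 10⁴ cm⁴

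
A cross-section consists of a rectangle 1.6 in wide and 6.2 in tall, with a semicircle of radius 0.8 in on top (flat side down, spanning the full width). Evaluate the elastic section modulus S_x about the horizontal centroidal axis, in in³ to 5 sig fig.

S_x ≈ 11.894 in³

Split into non-overlapping primitives; take the origin at the lower-left of the bounding box.
Rectangular body: 1.6 × 6.2, A = 9.92 in², y = 3.1 in, Ī = 31.77707 in⁴.
Semicircular cap: semicircle r = 0.8, A = 1.00531 in², y = 6.539531 in, Ī = 0.04495645 in⁴.
Centroid: ȳ = ΣA·y / ΣA = 3.416494 in.
Transfer each piece to the horizontal centroidal axis using Ī + A·d² with d = y − 3.416494:
  rectangular body: d = -0.3164938 in → contributes +32.77074 in⁴
  semicircular cap: d = 3.123037 in → contributes +9.850102 in⁴
Total I = 42.62084 in⁴.
Extreme fibre distance c = 3.583506 in; S = I/c = 11.89361 in³.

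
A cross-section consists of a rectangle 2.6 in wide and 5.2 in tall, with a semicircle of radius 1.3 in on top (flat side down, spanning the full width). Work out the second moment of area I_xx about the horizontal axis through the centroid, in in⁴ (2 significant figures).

Break the section into simple shapes (no overlaps), measuring from the bottom-left corner of the bounding box.
Rectangular body: 2.6 × 5.2, A = 13.52 in², y = 2.6 in, Ī = 30.47 in⁴.
Semicircular cap: semicircle r = 1.3, A = 2.655 in², y = 5.752 in, Ī = 0.3135 in⁴.
Centroid: ȳ = ΣA·y / ΣA = 3.117 in.
Transfer each piece to the horizontal axis through the centroid using Ī + A·d² with d = y − 3.117:
  rectangular body: d = -0.5173 in → contributes +34.08 in⁴
  semicircular cap: d = 2.634 in → contributes +18.74 in⁴
Total I = 52.82 in⁴.

I_xx ≈ 53 in⁴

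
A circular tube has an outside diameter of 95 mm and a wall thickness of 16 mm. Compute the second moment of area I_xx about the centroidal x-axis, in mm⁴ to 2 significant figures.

Break the section into simple shapes (no overlaps), measuring from the bottom-left corner of the bounding box.
Outer circle: ⌀95, A = 7 088 mm², y = 47.5 mm, Ī = 3 998 198 mm⁴.
Bore (subtracted): ⌀63, A = 3 117 mm², y = 47.5 mm, Ī = 773 272 mm⁴.
By symmetry the centroid is at mid-height, ȳ = 47.5 mm.
All pieces are centred on the centroidal x-axis, so I = ΣĪ (holes subtracted) = 3 224 927 mm⁴.

I_xx ≈ 3.2 × 10⁶ mm⁴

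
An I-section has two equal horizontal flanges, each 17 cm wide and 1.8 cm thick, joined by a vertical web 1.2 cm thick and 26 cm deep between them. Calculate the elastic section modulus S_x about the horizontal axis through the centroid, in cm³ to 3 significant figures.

S_x ≈ 919 cm³

Break the section into simple shapes (no overlaps), measuring from the bottom-left corner of the bounding box.
Bottom flange: 17 × 1.8, A = 30.6 cm², y = 0.9 cm, Ī = 8.262 cm⁴.
Web: 1.2 × 26, A = 31.2 cm², y = 14.8 cm, Ī = 1757.6 cm⁴.
Top flange: 17 × 1.8, A = 30.6 cm², y = 28.7 cm, Ī = 8.262 cm⁴.
By symmetry the centroid is at mid-height, ȳ = 14.8 cm.
Transfer each piece to the horizontal axis through the centroid using Ī + A·d² with d = y − 14.8:
  bottom flange: d = -13.9 cm → contributes +5920.5 cm⁴
  web: d = 0 cm → contributes +1757.6 cm⁴
  top flange: d = 13.9 cm → contributes +5920.5 cm⁴
Total I = 13 599 cm⁴.
Extreme fibre distance c = 14.8 cm; S = I/c = 918.82 cm³.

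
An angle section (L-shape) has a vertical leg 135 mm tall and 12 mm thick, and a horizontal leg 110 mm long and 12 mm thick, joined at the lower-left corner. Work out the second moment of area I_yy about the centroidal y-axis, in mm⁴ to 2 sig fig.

I_yy ≈ 3.0 × 10⁶ mm⁴

Treat the section as a set of non-overlapping primitives; coordinates are from the bounding-box lower-left.
Vertical leg: 12 × 135, A = 1 620 mm², x = 6 mm, Ī = 19 440 mm⁴.
Horizontal leg (remainder): 98 × 12, A = 1 176 mm², x = 61 mm, Ī = 941 192 mm⁴.
Centroid: x̄ = ΣA·x / ΣA = 29.13 mm.
Transfer each piece to the centroidal y-axis using Ī + A·d² with d = x − 29.13:
  vertical leg: d = -23.13 mm → contributes +886 363 mm⁴
  horizontal leg (remainder): d = 31.87 mm → contributes +2 135 423 mm⁴
Total I = 3 021 787 mm⁴.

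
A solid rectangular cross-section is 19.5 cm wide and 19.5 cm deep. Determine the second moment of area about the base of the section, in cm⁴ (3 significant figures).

I_base ≈ 4.82 × 10⁴ cm⁴

The section: 19.5 × 19.5, A = 380.25 cm², y = 9.75 cm, Ī = 12 049 cm⁴.
Transfer it to the base of the section using Ī + A·d² with d = y − 0:
  the section: d = 9.75 cm → contributes +48 197 cm⁴
Total I = 48 197 cm⁴.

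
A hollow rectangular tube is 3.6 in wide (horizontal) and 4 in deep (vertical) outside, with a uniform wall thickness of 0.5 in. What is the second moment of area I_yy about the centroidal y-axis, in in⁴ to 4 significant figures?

I_yy ≈ 11.16 in⁴

Break the section into simple shapes (no overlaps), measuring from the bottom-left corner of the bounding box.
Outer rectangle: 3.6 × 4, A = 14.4 in², x = 1.8 in, Ī = 15.552 in⁴.
Inner void (subtracted): 2.6 × 3, A = 7.8 in², x = 1.8 in, Ī = 4.394 in⁴.
By symmetry the centroid is at mid-width, x̄ = 1.8 in.
All pieces are centred on the centroidal y-axis, so I = ΣĪ (holes subtracted) = 11.158 in⁴.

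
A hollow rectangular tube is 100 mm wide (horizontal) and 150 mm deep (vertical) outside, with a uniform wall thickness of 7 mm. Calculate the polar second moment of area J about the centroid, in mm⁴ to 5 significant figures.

Split into non-overlapping primitives; take the origin at the lower-left of the bounding box.
Outer rectangle: 100 × 150, A = 15 000 mm², y = 75 mm, Ī = 28 125 000 mm⁴.
Inner void (subtracted): 86 × 136, A = 11 696 mm², y = 75 mm, Ī = 18 027 435 mm⁴.
By symmetry the centroid is at mid-height, ȳ = 75 mm.
All pieces are centred on the centroidal x-axis, so I = ΣĪ (holes subtracted) = 10 097 565 mm⁴.
Repeating about the centroidal y-axis gives I_y = 5 291 365 mm⁴.
Polar second moment: J = I_x + I_y = 15 388 931 mm⁴.

J ≈ 1.5389 × 10⁷ mm⁴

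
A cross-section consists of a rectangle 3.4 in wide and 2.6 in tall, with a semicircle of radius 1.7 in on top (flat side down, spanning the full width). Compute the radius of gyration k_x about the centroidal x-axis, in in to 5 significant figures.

k_x ≈ 1.1648 in

Break the section into simple shapes (no overlaps), measuring from the bottom-left corner of the bounding box.
Rectangular body: 3.4 × 2.6, A = 8.84 in², y = 1.3 in, Ī = 4.979867 in⁴.
Semicircular cap: semicircle r = 1.7, A = 4.539601 in², y = 3.321502 in, Ī = 0.9167011 in⁴.
Centroid: ȳ = ΣA·y / ΣA = 1.985881 in.
Transfer each piece to the centroidal x-axis using Ī + A·d² with d = y − 1.985881:
  rectangular body: d = -0.6858811 in → contributes +9.138493 in⁴
  semicircular cap: d = 1.335621 in → contributes +9.014825 in⁴
Total I = 18.15332 in⁴.
Radius of gyration: k = √(I/A) = √(18.15332 / 13.3796) = 1.164814 in.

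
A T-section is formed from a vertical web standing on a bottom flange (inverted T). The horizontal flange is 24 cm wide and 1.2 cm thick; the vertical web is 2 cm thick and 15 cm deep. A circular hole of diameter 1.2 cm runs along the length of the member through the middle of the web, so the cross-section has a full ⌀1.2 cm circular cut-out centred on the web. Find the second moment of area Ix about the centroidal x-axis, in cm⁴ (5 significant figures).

Split into non-overlapping primitives; take the origin at the lower-left of the bounding box.
Flange: 24 × 1.2, A = 28.8 cm², y = 0.6 cm, Ī = 3.456 cm⁴.
Web: 2 × 15, A = 30 cm², y = 8.7 cm, Ī = 562.5 cm⁴.
Hole (subtracted): ⌀1.2, A = 1.130973 cm², y = 8.7 cm, Ī = 0.1017876 cm⁴.
Centroid: ȳ = ΣA·y / ΣA = 4.654848 cm.
Transfer each piece to the centroidal x-axis using Ī + A·d² with d = y − 4.654848:
  flange: d = -4.054848 cm → contributes +476.9795 cm⁴
  web: d = 4.045152 cm → contributes +1053.398 cm⁴
  hole: d = 4.045152 cm → contributes −18.6082 cm⁴
Total I = 1511.769 cm⁴.

Ix ≈ 1511.8 cm⁴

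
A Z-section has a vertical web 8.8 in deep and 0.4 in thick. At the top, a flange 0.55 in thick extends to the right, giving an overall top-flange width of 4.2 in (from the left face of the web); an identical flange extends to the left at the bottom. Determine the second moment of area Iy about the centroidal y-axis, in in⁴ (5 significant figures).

Iy ≈ 23.511 in⁴

Treat the section as a set of non-overlapping primitives; coordinates are from the bounding-box lower-left.
Web: 0.4 × 8.8, A = 3.52 in², x = 4 in, Ī = 0.04693333 in⁴.
Top flange (beyond web): 3.8 × 0.55, A = 2.09 in², x = 6.1 in, Ī = 2.514967 in⁴.
Bottom flange (beyond web): 3.8 × 0.55, A = 2.09 in², x = 1.9 in, Ī = 2.514967 in⁴.
Centroid: x̄ = ΣA·x / ΣA = 4 in.
Transfer each piece to the centroidal y-axis using Ī + A·d² with d = x − 4:
  web: d = 0 in → contributes +0.04693333 in⁴
  top flange (beyond web): d = 2.1 in → contributes +11.73187 in⁴
  bottom flange (beyond web): d = -2.1 in → contributes +11.73187 in⁴
Total I = 23.51067 in⁴.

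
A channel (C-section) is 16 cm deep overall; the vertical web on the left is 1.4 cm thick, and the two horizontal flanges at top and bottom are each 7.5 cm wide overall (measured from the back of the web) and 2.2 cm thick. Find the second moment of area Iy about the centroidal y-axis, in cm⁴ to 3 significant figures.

Decompose the section into non-overlapping parts with the origin at the bottom-left of its bounding rectangle.
Web: 1.4 × 16, A = 22.4 cm², x = 0.7 cm, Ī = 3.6587 cm⁴.
Top flange (beyond web): 6.1 × 2.2, A = 13.42 cm², x = 4.45 cm, Ī = 41.613 cm⁴.
Bottom flange (beyond web): 6.1 × 2.2, A = 13.42 cm², x = 4.45 cm, Ī = 41.613 cm⁴.
Centroid: x̄ = ΣA·x / ΣA = 2.7441 cm.
Transfer each piece to the centroidal y-axis using Ī + A·d² with d = x − 2.7441:
  web: d = -2.0441 cm → contributes +97.251 cm⁴
  top flange (beyond web): d = 1.7059 cm → contributes +80.668 cm⁴
  bottom flange (beyond web): d = 1.7059 cm → contributes +80.668 cm⁴
Total I = 258.59 cm⁴.

Iy ≈ 259 cm⁴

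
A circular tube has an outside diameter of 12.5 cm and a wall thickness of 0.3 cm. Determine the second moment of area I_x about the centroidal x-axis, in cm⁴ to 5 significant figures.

Split into non-overlapping primitives; take the origin at the lower-left of the bounding box.
Outer circle: ⌀12.5, A = 122.7185 cm², y = 6.25 cm, Ī = 1198.422 cm⁴.
Bore (subtracted): ⌀11.9, A = 111.2202 cm², y = 6.25 cm, Ī = 984.3686 cm⁴.
By symmetry the centroid is at mid-height, ȳ = 6.25 cm.
All pieces are centred on the centroidal x-axis, so I = ΣĪ (holes subtracted) = 214.0539 cm⁴.

I_x ≈ 214.05 cm⁴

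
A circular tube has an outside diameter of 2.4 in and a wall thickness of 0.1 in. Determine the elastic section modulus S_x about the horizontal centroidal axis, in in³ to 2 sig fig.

S_x ≈ 0.40 in³

Split into non-overlapping primitives; take the origin at the lower-left of the bounding box.
Outer circle: ⌀2.4, A = 4.524 in², y = 1.2 in, Ī = 1.629 in⁴.
Bore (subtracted): ⌀2.2, A = 3.801 in², y = 1.2 in, Ī = 1.15 in⁴.
By symmetry the centroid is at mid-height, ȳ = 1.2 in.
All pieces are centred on the horizontal centroidal axis, so I = ΣĪ (holes subtracted) = 0.4787 in⁴.
Extreme fibre distance c = 1.2 in; S = I/c = 0.3989 in³.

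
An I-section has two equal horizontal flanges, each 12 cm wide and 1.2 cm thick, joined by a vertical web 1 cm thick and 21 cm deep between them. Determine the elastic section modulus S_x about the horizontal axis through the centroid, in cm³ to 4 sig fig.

Split into non-overlapping primitives; take the origin at the lower-left of the bounding box.
Bottom flange: 12 × 1.2, A = 14.4 cm², y = 0.6 cm, Ī = 1.728 cm⁴.
Web: 1 × 21, A = 21 cm², y = 11.7 cm, Ī = 771.75 cm⁴.
Top flange: 12 × 1.2, A = 14.4 cm², y = 22.8 cm, Ī = 1.728 cm⁴.
By symmetry the centroid is at mid-height, ȳ = 11.7 cm.
Transfer each piece to the horizontal axis through the centroid using Ī + A·d² with d = y − 11.7:
  bottom flange: d = -11.1 cm → contributes +1775.95 cm⁴
  web: d = 0 cm → contributes +771.75 cm⁴
  top flange: d = 11.1 cm → contributes +1775.95 cm⁴
Total I = 4323.65 cm⁴.
Extreme fibre distance c = 11.7 cm; S = I/c = 369.543 cm³.

S_x ≈ 369.5 cm³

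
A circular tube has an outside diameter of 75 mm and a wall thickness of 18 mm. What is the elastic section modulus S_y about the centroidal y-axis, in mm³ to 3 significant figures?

Split into non-overlapping primitives; take the origin at the lower-left of the bounding box.
Outer circle: ⌀75, A = 4417.9 mm², x = 37.5 mm, Ī = 1 553 156 mm⁴.
Bore (subtracted): ⌀39, A = 1194.6 mm², x = 37.5 mm, Ī = 113 561 mm⁴.
By symmetry the centroid is at mid-width, x̄ = 37.5 mm.
All pieces are centred on the centroidal y-axis, so I = ΣĪ (holes subtracted) = 1 439 595 mm⁴.
Extreme fibre distance c = 37.5 mm; S = I/c = 38 389 mm³.

S_y ≈ 3.84 × 10⁴ mm³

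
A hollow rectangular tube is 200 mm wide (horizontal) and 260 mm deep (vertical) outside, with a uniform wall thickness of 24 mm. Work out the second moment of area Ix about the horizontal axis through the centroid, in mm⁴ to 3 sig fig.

Ix ≈ 1.72 × 10⁸ mm⁴

Break the section into simple shapes (no overlaps), measuring from the bottom-left corner of the bounding box.
Outer rectangle: 200 × 260, A = 52 000 mm², y = 130 mm, Ī = 292 933 333 mm⁴.
Inner void (subtracted): 152 × 212, A = 32 224 mm², y = 130 mm, Ī = 120 689 621 mm⁴.
By symmetry the centroid is at mid-height, ȳ = 130 mm.
All pieces are centred on the horizontal axis through the centroid, so I = ΣĪ (holes subtracted) = 172 243 712 mm⁴.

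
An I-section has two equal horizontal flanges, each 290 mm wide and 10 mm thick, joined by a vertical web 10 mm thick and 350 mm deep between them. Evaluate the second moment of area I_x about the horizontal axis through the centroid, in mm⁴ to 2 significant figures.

I_x ≈ 2.2 × 10⁸ mm⁴

Decompose the section into non-overlapping parts with the origin at the bottom-left of its bounding rectangle.
Bottom flange: 290 × 10, A = 2 900 mm², y = 5 mm, Ī = 24 167 mm⁴.
Web: 10 × 350, A = 3 500 mm², y = 185 mm, Ī = 35 729 167 mm⁴.
Top flange: 290 × 10, A = 2 900 mm², y = 365 mm, Ī = 24 167 mm⁴.
By symmetry the centroid is at mid-height, ȳ = 185 mm.
Transfer each piece to the horizontal axis through the centroid using Ī + A·d² with d = y − 185:
  bottom flange: d = -180 mm → contributes +93 984 167 mm⁴
  web: d = 0 mm → contributes +35 729 167 mm⁴
  top flange: d = 180 mm → contributes +93 984 167 mm⁴
Total I = 223 697 500 mm⁴.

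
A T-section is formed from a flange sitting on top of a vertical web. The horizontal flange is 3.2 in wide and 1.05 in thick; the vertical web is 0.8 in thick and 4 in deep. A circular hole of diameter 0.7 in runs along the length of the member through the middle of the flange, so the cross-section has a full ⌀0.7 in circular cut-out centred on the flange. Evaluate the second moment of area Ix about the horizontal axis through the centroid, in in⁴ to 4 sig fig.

Decompose the section into non-overlapping parts with the origin at the bottom-left of its bounding rectangle.
Flange: 3.2 × 1.05, A = 3.36 in², y = 4.525 in, Ī = 0.3087 in⁴.
Web: 0.8 × 4, A = 3.2 in², y = 2 in, Ī = 4.26667 in⁴.
Hole (subtracted): ⌀0.7, A = 0.384845 in², y = 4.525 in, Ī = 0.0117859 in⁴.
Centroid: ȳ = ΣA·y / ΣA = 3.21653 in.
Transfer each piece to the horizontal axis through the centroid using Ī + A·d² with d = y − 3.21653:
  flange: d = 1.30847 in → contributes +6.06133 in⁴
  web: d = -1.21653 in → contributes +9.0025 in⁴
  hole: d = 1.30847 in → contributes −0.670676 in⁴
Total I = 14.3931 in⁴.

Ix ≈ 14.39 in⁴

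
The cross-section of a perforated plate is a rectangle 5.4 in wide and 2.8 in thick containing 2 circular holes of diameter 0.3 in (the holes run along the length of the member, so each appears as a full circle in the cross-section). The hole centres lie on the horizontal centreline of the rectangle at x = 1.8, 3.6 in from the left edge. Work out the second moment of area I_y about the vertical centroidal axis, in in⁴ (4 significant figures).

Split into non-overlapping primitives; take the origin at the lower-left of the bounding box.
Plate: 5.4 × 2.8, A = 15.12 in², x = 2.7 in, Ī = 36.7416 in⁴.
Hole 1 (subtracted): ⌀0.3, A = 0.0706858 in², x = 1.8 in, Ī = 0.000397608 in⁴.
Hole 2 (subtracted): ⌀0.3, A = 0.0706858 in², x = 3.6 in, Ī = 0.000397608 in⁴.
By symmetry the centroid is at mid-width, x̄ = 2.7 in.
Transfer each piece to the vertical centroidal axis using Ī + A·d² with d = x − 2.7:
  plate: d = 0 in → contributes +36.7416 in⁴
  hole 1: d = -0.9 in → contributes −0.0576531 in⁴
  hole 2: d = 0.9 in → contributes −0.0576531 in⁴
Total I = 36.6263 in⁴.

I_y ≈ 36.63 in⁴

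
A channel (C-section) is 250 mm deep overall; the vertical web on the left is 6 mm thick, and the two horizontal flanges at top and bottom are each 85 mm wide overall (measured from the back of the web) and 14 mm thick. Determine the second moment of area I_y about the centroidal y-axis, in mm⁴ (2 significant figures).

I_y ≈ 2.8 × 10⁶ mm⁴

Split into non-overlapping primitives; take the origin at the lower-left of the bounding box.
Web: 6 × 250, A = 1 500 mm², x = 3 mm, Ī = 4 500 mm⁴.
Top flange (beyond web): 79 × 14, A = 1 106 mm², x = 45.5 mm, Ī = 575 212 mm⁴.
Bottom flange (beyond web): 79 × 14, A = 1 106 mm², x = 45.5 mm, Ī = 575 212 mm⁴.
Centroid: x̄ = ΣA·x / ΣA = 28.33 mm.
Transfer each piece to the centroidal y-axis using Ī + A·d² with d = x − 28.33:
  web: d = -25.33 mm → contributes +966 607 mm⁴
  top flange (beyond web): d = 17.17 mm → contributes +901 424 mm⁴
  bottom flange (beyond web): d = 17.17 mm → contributes +901 424 mm⁴
Total I = 2 769 455 mm⁴.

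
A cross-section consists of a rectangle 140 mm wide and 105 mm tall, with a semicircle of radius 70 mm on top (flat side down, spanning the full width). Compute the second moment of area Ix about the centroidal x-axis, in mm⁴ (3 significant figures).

Ix ≈ 5.03 × 10⁷ mm⁴

Split into non-overlapping primitives; take the origin at the lower-left of the bounding box.
Rectangular body: 140 × 105, A = 14 700 mm², y = 52.5 mm, Ī = 13 505 625 mm⁴.
Semicircular cap: semicircle r = 70, A = 7696.9 mm², y = 134.71 mm, Ī = 2 635 265 mm⁴.
Centroid: ȳ = ΣA·y / ΣA = 80.752 mm.
Transfer each piece to the centroidal x-axis using Ī + A·d² with d = y − 80.752:
  rectangular body: d = -28.252 mm → contributes +25 238 684 mm⁴
  semicircular cap: d = 53.957 mm → contributes +25 043 757 mm⁴
Total I = 50 282 441 mm⁴.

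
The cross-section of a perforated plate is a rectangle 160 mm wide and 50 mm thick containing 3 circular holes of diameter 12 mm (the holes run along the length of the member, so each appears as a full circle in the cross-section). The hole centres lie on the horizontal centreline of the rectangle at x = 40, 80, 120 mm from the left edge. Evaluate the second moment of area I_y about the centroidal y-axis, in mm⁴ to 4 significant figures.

Decompose the section into non-overlapping parts with the origin at the bottom-left of its bounding rectangle.
Plate: 160 × 50, A = 8 000 mm², x = 80 mm, Ī = 17 066 667 mm⁴.
Hole 1 (subtracted): ⌀12, A = 113.097 mm², x = 40 mm, Ī = 1017.88 mm⁴.
Hole 2 (subtracted): ⌀12, A = 113.097 mm², x = 80 mm, Ī = 1017.88 mm⁴.
Hole 3 (subtracted): ⌀12, A = 113.097 mm², x = 120 mm, Ī = 1017.88 mm⁴.
By symmetry the centroid is at mid-width, x̄ = 80 mm.
Transfer each piece to the centroidal y-axis using Ī + A·d² with d = x − 80:
  plate: d = 0 mm → contributes +17 066 667 mm⁴
  hole 1: d = -40 mm → contributes −181 974 mm⁴
  hole 2: d = 0 mm → contributes −1017.88 mm⁴
  hole 3: d = 40 mm → contributes −181 974 mm⁴
Total I = 16 701 702 mm⁴.

I_y ≈ 1.670 × 10⁷ mm⁴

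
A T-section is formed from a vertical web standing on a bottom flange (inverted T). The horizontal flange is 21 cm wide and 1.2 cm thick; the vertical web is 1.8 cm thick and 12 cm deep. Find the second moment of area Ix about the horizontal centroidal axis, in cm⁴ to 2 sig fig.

Decompose the section into non-overlapping parts with the origin at the bottom-left of its bounding rectangle.
Flange: 21 × 1.2, A = 25.2 cm², y = 0.6 cm, Ī = 3.024 cm⁴.
Web: 1.8 × 12, A = 21.6 cm², y = 7.2 cm, Ī = 259.2 cm⁴.
Centroid: ȳ = ΣA·y / ΣA = 3.646 cm.
Transfer each piece to the horizontal centroidal axis using Ī + A·d² with d = y − 3.646:
  flange: d = -3.046 cm → contributes +236.9 cm⁴
  web: d = 3.554 cm → contributes +532 cm⁴
Total I = 768.9 cm⁴.

Ix ≈ 770 cm⁴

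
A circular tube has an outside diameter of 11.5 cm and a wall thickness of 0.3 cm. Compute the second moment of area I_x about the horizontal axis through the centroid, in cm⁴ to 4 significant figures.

Break the section into simple shapes (no overlaps), measuring from the bottom-left corner of the bounding box.
Outer circle: ⌀11.5, A = 103.869 cm², y = 5.75 cm, Ī = 858.541 cm⁴.
Bore (subtracted): ⌀10.9, A = 93.3132 cm², y = 5.75 cm, Ī = 692.909 cm⁴.
By symmetry the centroid is at mid-height, ȳ = 5.75 cm.
All pieces are centred on the horizontal axis through the centroid, so I = ΣĪ (holes subtracted) = 165.633 cm⁴.

I_x ≈ 165.6 cm⁴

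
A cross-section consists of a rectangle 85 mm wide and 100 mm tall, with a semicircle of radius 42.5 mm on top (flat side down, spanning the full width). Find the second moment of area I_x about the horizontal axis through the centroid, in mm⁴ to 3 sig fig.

I_x ≈ 1.73 × 10⁷ mm⁴

Split into non-overlapping primitives; take the origin at the lower-left of the bounding box.
Rectangular body: 85 × 100, A = 8 500 mm², y = 50 mm, Ī = 7 083 333 mm⁴.
Semicircular cap: semicircle r = 42.5, A = 2837.3 mm², y = 118.04 mm, Ī = 358 086 mm⁴.
Centroid: ȳ = ΣA·y / ΣA = 67.027 mm.
Transfer each piece to the horizontal axis through the centroid using Ī + A·d² with d = y − 67.027:
  rectangular body: d = -17.027 mm → contributes +9 547 649 mm⁴
  semicircular cap: d = 51.011 mm → contributes +7 740 826 mm⁴
Total I = 17 288 475 mm⁴.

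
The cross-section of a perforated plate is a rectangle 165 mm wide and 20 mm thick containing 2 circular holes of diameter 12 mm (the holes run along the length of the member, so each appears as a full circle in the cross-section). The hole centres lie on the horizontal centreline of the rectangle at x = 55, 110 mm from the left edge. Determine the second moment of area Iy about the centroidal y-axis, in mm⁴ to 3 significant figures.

Break the section into simple shapes (no overlaps), measuring from the bottom-left corner of the bounding box.
Plate: 165 × 20, A = 3 300 mm², x = 82.5 mm, Ī = 7 486 875 mm⁴.
Hole 1 (subtracted): ⌀12, A = 113.1 mm², x = 55 mm, Ī = 1017.9 mm⁴.
Hole 2 (subtracted): ⌀12, A = 113.1 mm², x = 110 mm, Ī = 1017.9 mm⁴.
By symmetry the centroid is at mid-width, x̄ = 82.5 mm.
Transfer each piece to the centroidal y-axis using Ī + A·d² with d = x − 82.5:
  plate: d = 0 mm → contributes +7 486 875 mm⁴
  hole 1: d = -27.5 mm → contributes −86 548 mm⁴
  hole 2: d = 27.5 mm → contributes −86 548 mm⁴
Total I = 7 313 780 mm⁴.

Iy ≈ 7.31 × 10⁶ mm⁴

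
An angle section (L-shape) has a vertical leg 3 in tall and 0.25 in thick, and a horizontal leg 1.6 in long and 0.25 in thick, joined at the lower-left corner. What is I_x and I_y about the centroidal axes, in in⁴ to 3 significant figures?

Decompose the section into non-overlapping parts with the origin at the bottom-left of its bounding rectangle.
Vertical leg: 0.25 × 3, A = 0.75 in², y = 1.5 in, Ī = 0.5625 in⁴.
Horizontal leg (remainder): 1.35 × 0.25, A = 0.3375 in², y = 0.125 in, Ī = 0.0017578 in⁴.
Centroid: ȳ = ΣA·y / ΣA = 1.0733 in.
Transfer each piece to the centroidal x-axis using Ī + A·d² with d = y − 1.0733:
  vertical leg: d = 0.42672 in → contributes +0.69907 in⁴
  horizontal leg (remainder): d = -0.94828 in → contributes +0.30525 in⁴
Total I = 1.0043 in⁴.
For the y-axis: x̄ = 0.37328 in.
Repeating about the centroidal y-axis gives I_y = 0.20413 in⁴.

I_x ≈ 1.00 in⁴, I_y ≈ 0.204 in⁴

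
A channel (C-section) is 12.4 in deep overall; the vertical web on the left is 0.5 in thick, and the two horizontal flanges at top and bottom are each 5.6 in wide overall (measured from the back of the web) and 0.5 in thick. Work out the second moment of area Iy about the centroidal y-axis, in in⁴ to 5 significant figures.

Split into non-overlapping primitives; take the origin at the lower-left of the bounding box.
Web: 0.5 × 12.4, A = 6.2 in², x = 0.25 in, Ī = 0.1291667 in⁴.
Top flange (beyond web): 5.1 × 0.5, A = 2.55 in², x = 3.05 in, Ī = 5.527125 in⁴.
Bottom flange (beyond web): 5.1 × 0.5, A = 2.55 in², x = 3.05 in, Ī = 5.527125 in⁴.
Centroid: x̄ = ΣA·x / ΣA = 1.513717 in.
Transfer each piece to the centroidal y-axis using Ī + A·d² with d = x − 1.513717:
  web: d = -1.263717 in → contributes +10.03044 in⁴
  top flange (beyond web): d = 1.536283 in → contributes +11.54555 in⁴
  bottom flange (beyond web): d = 1.536283 in → contributes +11.54555 in⁴
Total I = 33.12154 in⁴.

Iy ≈ 33.122 in⁴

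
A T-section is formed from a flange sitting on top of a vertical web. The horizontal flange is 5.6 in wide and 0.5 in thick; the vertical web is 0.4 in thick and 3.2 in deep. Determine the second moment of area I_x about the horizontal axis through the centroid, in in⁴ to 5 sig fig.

I_x ≈ 4.1570 in⁴

Decompose the section into non-overlapping parts with the origin at the bottom-left of its bounding rectangle.
Flange: 5.6 × 0.5, A = 2.8 in², y = 3.45 in, Ī = 0.05833333 in⁴.
Web: 0.4 × 3.2, A = 1.28 in², y = 1.6 in, Ī = 1.092267 in⁴.
Centroid: ȳ = ΣA·y / ΣA = 2.869608 in.
Transfer each piece to the horizontal axis through the centroid using Ī + A·d² with d = y − 2.869608:
  flange: d = 0.5803922 in → contributes +1.001527 in⁴
  web: d = -1.269608 in → contributes +3.155504 in⁴
Total I = 4.157031 in⁴.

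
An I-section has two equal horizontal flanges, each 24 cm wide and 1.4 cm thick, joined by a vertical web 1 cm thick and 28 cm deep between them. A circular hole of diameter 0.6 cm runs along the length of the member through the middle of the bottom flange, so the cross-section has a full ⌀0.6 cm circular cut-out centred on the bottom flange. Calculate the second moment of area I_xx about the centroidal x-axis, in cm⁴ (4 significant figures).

Treat the section as a set of non-overlapping primitives; coordinates are from the bounding-box lower-left.
Bottom flange: 24 × 1.4, A = 33.6 cm², y = 0.7 cm, Ī = 5.488 cm⁴.
Web: 1 × 28, A = 28 cm², y = 15.4 cm, Ī = 1829.33 cm⁴.
Top flange: 24 × 1.4, A = 33.6 cm², y = 30.1 cm, Ī = 5.488 cm⁴.
Hole (subtracted): ⌀0.6, A = 0.282743 cm², y = 0.7 cm, Ī = 0.00636173 cm⁴.
Centroid: ȳ = ΣA·y / ΣA = 15.4438 cm.
Transfer each piece to the centroidal x-axis using Ī + A·d² with d = y − 15.4438:
  bottom flange: d = -14.7438 cm → contributes +7309.43 cm⁴
  web: d = -0.043789 cm → contributes +1829.39 cm⁴
  top flange: d = 14.6562 cm → contributes +7222.92 cm⁴
  hole: d = -14.7438 cm → contributes −61.4689 cm⁴
Total I = 16300.3 cm⁴.

I_xx ≈ 1.630 × 10⁴ cm⁴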